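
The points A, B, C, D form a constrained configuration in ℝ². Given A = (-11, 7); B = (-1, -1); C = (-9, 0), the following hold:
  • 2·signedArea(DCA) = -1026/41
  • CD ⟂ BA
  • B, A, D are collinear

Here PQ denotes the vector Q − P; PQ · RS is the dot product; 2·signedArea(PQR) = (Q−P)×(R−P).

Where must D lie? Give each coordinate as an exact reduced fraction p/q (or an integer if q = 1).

D = (-261/41, 135/41)

1. D_x = -261/41  [B, A, D are collinear ∩ CD ⟂ BA]
2. D_y = 135/41  [B, A, D are collinear ∩ CD ⟂ BA]
   → D = (-261/41, 135/41)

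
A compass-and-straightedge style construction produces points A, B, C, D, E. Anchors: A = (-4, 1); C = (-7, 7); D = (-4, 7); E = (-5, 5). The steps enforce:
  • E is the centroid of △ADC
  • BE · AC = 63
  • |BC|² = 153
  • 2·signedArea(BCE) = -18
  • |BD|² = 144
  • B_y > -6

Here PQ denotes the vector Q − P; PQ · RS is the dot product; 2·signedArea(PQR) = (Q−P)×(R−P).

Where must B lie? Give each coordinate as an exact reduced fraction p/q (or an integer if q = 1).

1. B_x = -4  [2·signedArea(BCE) = -18 ∩ BE · AC = 63]
2. B_y = -5  [2·signedArea(BCE) = -18 ∩ BE · AC = 63]
   → B = (-4, -5)

B = (-4, -5)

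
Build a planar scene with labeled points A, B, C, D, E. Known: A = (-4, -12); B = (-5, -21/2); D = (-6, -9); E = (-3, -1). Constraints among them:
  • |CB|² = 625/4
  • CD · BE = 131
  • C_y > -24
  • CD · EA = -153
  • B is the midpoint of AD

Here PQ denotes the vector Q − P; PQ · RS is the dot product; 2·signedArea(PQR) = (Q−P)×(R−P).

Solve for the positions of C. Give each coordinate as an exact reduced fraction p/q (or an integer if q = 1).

C = (-5, -23)

1. C_x = -5  [CD · EA = -153 ∩ CD · BE = 131]
2. C_y = -23  [CD · EA = -153 ∩ CD · BE = 131]
   → C = (-5, -23)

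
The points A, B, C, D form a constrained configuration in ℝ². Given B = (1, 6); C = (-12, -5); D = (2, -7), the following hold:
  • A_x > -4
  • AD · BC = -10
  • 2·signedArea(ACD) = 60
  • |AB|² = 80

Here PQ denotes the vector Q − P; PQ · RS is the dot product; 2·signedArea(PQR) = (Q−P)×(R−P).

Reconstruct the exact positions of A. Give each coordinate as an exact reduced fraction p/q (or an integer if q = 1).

A = (-3, -2)

1. A_x = -3  [AD · BC = -10 ∩ 2·signedArea(ACD) = 60]
2. A_y = -2  [AD · BC = -10 ∩ 2·signedArea(ACD) = 60]
   → A = (-3, -2)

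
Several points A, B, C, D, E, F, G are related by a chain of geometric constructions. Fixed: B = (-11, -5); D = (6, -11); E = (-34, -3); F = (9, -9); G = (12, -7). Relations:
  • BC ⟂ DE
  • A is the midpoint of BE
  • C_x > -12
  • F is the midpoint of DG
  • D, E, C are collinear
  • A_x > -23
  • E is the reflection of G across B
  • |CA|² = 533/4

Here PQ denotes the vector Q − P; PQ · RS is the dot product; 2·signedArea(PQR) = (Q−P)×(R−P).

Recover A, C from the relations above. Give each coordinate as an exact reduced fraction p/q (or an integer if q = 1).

1. A_x = -45/2  [A is the midpoint of BE]
2. A_y = -4  [A is the midpoint of BE]
   → A = (-45/2, -4)
3. C_x = -23/2  [D, E, C are collinear ∩ BC ⟂ DE]
4. C_y = -15/2  [D, E, C are collinear ∩ BC ⟂ DE]
   → C = (-23/2, -15/2)

A = (-45/2, -4)
C = (-23/2, -15/2)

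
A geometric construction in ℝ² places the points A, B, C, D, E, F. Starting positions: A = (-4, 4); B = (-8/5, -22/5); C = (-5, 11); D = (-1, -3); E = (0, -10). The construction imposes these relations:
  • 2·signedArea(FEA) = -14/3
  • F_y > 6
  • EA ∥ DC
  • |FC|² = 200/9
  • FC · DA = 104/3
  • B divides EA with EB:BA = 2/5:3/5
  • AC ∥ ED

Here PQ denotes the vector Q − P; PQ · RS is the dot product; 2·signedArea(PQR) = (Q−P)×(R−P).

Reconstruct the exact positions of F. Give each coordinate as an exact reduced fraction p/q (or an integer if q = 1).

1. F_x = -13/3  [2·signedArea(FEA) = -14/3 ∩ FC · DA = 104/3]
2. F_y = 19/3  [2·signedArea(FEA) = -14/3 ∩ FC · DA = 104/3]
   → F = (-13/3, 19/3)

F = (-13/3, 19/3)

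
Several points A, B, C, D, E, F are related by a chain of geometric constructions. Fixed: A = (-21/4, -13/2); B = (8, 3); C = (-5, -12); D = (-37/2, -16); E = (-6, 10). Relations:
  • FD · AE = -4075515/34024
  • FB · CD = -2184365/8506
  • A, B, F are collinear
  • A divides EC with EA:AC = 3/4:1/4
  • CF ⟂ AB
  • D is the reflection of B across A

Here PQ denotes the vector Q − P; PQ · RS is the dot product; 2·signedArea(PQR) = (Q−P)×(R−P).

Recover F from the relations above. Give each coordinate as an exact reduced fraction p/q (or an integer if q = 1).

F = (-32703/4253, -35083/4253)

1. F_x = -32703/4253  [A, B, F are collinear ∩ CF ⟂ AB]
2. F_y = -35083/4253  [A, B, F are collinear ∩ CF ⟂ AB]
   → F = (-32703/4253, -35083/4253)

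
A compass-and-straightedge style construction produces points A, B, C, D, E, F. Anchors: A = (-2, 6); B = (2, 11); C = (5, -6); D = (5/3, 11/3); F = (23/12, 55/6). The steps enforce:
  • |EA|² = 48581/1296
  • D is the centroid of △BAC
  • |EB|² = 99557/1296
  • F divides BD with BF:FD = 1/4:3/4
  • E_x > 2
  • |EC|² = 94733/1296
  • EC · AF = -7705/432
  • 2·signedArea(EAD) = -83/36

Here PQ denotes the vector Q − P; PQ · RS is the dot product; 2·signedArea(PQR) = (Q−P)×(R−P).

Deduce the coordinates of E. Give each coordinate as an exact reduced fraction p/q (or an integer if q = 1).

E = (103/36, 41/18)

1. E_x = 103/36  [2·signedArea(EAD) = -83/36 ∩ EC · AF = -7705/432]
2. E_y = 41/18  [2·signedArea(EAD) = -83/36 ∩ EC · AF = -7705/432]
   → E = (103/36, 41/18)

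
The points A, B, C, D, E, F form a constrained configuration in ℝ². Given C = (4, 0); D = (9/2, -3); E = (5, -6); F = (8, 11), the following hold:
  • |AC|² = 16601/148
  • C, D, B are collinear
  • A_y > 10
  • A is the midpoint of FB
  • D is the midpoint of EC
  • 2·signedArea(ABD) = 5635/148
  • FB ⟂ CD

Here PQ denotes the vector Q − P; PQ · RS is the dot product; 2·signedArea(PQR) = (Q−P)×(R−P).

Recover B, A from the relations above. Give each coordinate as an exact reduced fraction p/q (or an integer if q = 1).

A = (191/37, 779/74)
B = (86/37, 372/37)

1. B_x = 86/37  [C, D, B are collinear ∩ FB ⟂ CD]
2. B_y = 372/37  [C, D, B are collinear ∩ FB ⟂ CD]
   → B = (86/37, 372/37)
3. A_x = 191/37  [A is the midpoint of FB]
4. A_y = 779/74  [A is the midpoint of FB]
   → A = (191/37, 779/74)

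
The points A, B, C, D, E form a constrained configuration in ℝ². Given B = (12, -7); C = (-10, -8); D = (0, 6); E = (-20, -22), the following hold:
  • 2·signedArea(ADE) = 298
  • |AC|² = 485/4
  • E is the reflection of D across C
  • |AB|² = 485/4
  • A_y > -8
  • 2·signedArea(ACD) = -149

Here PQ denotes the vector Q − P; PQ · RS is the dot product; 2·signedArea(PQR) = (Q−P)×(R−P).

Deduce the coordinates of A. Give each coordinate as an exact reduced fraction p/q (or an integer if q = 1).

1. A_x = 1  [line 28·x + -20·y + -178 = 0 ∩ |AC|² = 485/4]
2. A_y = -15/2  [line 28·x + -20·y + -178 = 0 ∩ |AC|² = 485/4]
   → A = (1, -15/2)

A = (1, -15/2)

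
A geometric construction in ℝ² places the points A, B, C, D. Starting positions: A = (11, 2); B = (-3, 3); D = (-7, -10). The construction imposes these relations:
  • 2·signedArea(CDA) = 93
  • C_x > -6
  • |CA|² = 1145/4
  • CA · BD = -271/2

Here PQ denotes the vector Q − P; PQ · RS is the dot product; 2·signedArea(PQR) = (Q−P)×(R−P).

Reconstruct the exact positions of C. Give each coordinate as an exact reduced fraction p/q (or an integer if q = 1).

1. C_x = -5  [2·signedArea(CDA) = 93 ∩ CA · BD = -271/2]
2. C_y = -7/2  [2·signedArea(CDA) = 93 ∩ CA · BD = -271/2]
   → C = (-5, -7/2)

C = (-5, -7/2)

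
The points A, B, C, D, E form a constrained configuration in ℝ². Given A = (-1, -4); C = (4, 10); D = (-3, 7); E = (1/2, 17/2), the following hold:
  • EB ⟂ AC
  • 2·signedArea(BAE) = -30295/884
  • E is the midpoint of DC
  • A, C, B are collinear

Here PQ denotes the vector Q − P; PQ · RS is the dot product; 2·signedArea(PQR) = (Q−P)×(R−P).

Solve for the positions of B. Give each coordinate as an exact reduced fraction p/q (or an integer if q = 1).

B = (1383/442, 1671/221)

1. B_x = 1383/442  [A, C, B are collinear ∩ EB ⟂ AC]
2. B_y = 1671/221  [A, C, B are collinear ∩ EB ⟂ AC]
   → B = (1383/442, 1671/221)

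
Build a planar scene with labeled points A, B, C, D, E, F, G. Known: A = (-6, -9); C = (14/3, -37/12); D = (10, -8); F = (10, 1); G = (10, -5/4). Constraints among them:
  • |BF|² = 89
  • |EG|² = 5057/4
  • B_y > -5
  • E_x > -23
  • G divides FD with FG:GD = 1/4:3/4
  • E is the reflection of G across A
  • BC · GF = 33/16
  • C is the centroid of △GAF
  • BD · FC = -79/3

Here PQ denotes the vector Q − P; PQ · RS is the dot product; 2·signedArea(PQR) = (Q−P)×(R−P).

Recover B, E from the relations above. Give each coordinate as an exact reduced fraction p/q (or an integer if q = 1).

1. B_x = 2  [BC · GF = 33/16 ∩ BD · FC = -79/3]
2. B_y = -4  [BC · GF = 33/16 ∩ BD · FC = -79/3]
   → B = (2, -4)
3. E_x = -22  [E is the reflection of G across A]
4. E_y = -67/4  [E is the reflection of G across A]
   → E = (-22, -67/4)

B = (2, -4)
E = (-22, -67/4)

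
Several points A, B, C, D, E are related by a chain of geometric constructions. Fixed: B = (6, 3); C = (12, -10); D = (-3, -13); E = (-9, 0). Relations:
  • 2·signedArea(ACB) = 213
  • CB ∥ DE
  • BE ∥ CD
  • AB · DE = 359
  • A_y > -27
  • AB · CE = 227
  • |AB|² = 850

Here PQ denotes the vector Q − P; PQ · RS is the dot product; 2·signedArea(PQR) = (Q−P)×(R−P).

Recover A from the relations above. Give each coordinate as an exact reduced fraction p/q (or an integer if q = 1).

1. A_x = 3  [2·signedArea(ACB) = 213 ∩ AB · DE = 359]
2. A_y = -26  [2·signedArea(ACB) = 213 ∩ AB · DE = 359]
   → A = (3, -26)

A = (3, -26)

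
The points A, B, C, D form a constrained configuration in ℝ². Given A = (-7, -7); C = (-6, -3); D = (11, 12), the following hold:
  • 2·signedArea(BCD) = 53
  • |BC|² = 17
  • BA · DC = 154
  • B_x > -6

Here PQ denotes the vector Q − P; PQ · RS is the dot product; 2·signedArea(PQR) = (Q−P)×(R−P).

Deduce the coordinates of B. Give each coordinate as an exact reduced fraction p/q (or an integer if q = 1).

B = (-5, 1)

1. B_x = -5  [2·signedArea(BCD) = 53 ∩ BA · DC = 154]
2. B_y = 1  [2·signedArea(BCD) = 53 ∩ BA · DC = 154]
   → B = (-5, 1)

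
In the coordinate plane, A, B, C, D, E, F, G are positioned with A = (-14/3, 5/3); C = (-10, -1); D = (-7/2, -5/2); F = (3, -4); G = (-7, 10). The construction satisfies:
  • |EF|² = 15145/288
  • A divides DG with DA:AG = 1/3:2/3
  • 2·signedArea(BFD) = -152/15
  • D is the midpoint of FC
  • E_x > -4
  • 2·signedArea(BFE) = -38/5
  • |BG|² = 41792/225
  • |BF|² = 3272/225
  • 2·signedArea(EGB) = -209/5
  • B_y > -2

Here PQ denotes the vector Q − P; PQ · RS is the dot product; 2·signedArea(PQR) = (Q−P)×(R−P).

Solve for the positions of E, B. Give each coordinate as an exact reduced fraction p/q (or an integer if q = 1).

B = (-1/15, -26/15)
E = (-91/24, -35/24)

1. B_x = -1/15  [line -3/2·x + -13/2·y + -341/30 = 0 ∩ |BF|² = 3272/225]
2. B_y = -26/15  [line -3/2·x + -13/2·y + -341/30 = 0 ∩ |BF|² = 3272/225]
   → B = (-1/15, -26/15)
3. E_x = -91/24  [2·signedArea(EGB) = -209/5 ∩ 2·signedArea(BFE) = -38/5]
4. E_y = -35/24  [2·signedArea(EGB) = -209/5 ∩ 2·signedArea(BFE) = -38/5]
   → E = (-91/24, -35/24)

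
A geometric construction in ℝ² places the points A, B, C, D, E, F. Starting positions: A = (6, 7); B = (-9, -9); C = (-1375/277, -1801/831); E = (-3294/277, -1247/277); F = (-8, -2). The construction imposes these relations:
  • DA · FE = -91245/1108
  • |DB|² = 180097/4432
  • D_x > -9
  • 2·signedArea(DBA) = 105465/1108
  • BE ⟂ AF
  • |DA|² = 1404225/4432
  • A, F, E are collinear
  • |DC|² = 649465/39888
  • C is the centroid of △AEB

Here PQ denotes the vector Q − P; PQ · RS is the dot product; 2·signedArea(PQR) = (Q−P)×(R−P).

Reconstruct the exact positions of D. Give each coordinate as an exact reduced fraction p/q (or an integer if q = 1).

1. D_x = -4971/554  [DA · FE = -91245/1108 ∩ 2·signedArea(DBA) = 105465/1108]
2. D_y = -2909/1108  [DA · FE = -91245/1108 ∩ 2·signedArea(DBA) = 105465/1108]
   → D = (-4971/554, -2909/1108)

D = (-4971/554, -2909/1108)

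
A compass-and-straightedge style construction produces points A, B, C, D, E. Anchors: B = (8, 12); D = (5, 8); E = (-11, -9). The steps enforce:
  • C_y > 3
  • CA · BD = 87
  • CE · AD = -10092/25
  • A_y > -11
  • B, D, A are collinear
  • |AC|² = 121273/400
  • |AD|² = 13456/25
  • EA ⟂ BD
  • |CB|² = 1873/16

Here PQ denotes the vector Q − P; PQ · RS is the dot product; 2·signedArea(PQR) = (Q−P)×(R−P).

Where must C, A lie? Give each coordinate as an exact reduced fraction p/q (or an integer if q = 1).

A = (-223/25, -264/25)
C = (1, 15/4)

1. A_x = -223/25  [B, D, A are collinear ∩ EA ⟂ BD]
2. A_y = -264/25  [B, D, A are collinear ∩ EA ⟂ BD]
   → A = (-223/25, -264/25)
3. C_x = 1  [line -348/25·x + -464/25·y + 2088/25 = 0 ∩ |CB|² = 1873/16]
4. C_y = 15/4  [line -348/25·x + -464/25·y + 2088/25 = 0 ∩ |CB|² = 1873/16]
   → C = (1, 15/4)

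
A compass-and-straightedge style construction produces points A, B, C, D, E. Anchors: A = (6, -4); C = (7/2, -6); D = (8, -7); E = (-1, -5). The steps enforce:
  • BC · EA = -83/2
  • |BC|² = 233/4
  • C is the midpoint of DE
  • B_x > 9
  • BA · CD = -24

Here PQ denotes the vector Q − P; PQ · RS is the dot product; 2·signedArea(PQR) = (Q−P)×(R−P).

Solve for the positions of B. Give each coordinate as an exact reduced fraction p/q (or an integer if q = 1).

B = (10, -10)

1. B_x = 10  [BC · EA = -83/2 ∩ BA · CD = -24]
2. B_y = -10  [BC · EA = -83/2 ∩ BA · CD = -24]
   → B = (10, -10)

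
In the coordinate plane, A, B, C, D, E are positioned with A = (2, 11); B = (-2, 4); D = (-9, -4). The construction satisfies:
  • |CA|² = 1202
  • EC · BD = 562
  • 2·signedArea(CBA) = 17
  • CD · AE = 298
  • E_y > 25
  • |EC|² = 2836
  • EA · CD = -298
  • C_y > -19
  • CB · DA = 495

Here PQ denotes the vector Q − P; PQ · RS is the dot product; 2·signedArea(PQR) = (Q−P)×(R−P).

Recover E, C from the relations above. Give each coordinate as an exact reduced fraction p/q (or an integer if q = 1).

C = (-17, -18)
E = (13, 26)

1. C_x = -17  [CB · DA = 495 ∩ 2·signedArea(CBA) = 17]
2. C_y = -18  [CB · DA = 495 ∩ 2·signedArea(CBA) = 17]
   → C = (-17, -18)
3. E_x = 13  [EA · CD = -298 ∩ EC · BD = 562]
4. E_y = 26  [EA · CD = -298 ∩ EC · BD = 562]
   → E = (13, 26)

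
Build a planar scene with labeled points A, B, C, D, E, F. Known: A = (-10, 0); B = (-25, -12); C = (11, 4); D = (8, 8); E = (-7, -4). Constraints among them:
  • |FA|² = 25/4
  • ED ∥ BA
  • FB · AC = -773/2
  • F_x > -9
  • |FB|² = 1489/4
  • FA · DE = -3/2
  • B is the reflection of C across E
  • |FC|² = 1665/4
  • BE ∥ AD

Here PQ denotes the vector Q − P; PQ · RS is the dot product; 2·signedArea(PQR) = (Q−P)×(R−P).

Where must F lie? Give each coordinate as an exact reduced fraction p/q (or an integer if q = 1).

1. F_x = -17/2  [FB · AC = -773/2 ∩ FA · DE = -3/2]
2. F_y = -2  [FB · AC = -773/2 ∩ FA · DE = -3/2]
   → F = (-17/2, -2)

F = (-17/2, -2)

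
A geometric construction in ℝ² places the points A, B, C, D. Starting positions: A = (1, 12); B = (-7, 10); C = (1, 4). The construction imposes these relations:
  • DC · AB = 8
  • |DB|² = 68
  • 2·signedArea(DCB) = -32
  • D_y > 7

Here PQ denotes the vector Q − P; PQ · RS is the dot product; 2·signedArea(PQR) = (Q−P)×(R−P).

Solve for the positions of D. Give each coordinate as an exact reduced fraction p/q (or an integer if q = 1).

1. D_x = 1  [2·signedArea(DCB) = -32 ∩ DC · AB = 8]
2. D_y = 8  [2·signedArea(DCB) = -32 ∩ DC · AB = 8]
   → D = (1, 8)

D = (1, 8)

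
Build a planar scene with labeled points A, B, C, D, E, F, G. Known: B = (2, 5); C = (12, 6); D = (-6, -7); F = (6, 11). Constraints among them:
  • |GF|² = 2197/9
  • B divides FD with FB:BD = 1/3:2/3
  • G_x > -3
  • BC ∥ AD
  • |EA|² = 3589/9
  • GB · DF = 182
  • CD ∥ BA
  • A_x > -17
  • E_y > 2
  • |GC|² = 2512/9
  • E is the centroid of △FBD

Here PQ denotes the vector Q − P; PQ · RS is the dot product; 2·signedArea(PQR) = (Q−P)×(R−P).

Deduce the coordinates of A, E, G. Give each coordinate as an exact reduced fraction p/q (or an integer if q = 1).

1. A_x = -16  [BC ∥ AD ∩ CD ∥ BA]
2. A_y = -8  [BC ∥ AD ∩ CD ∥ BA]
   → A = (-16, -8)
3. E_x = 2/3  [E is the centroid of △FBD]
4. E_y = 3  [E is the centroid of △FBD]
   → E = (2/3, 3)
5. G_x = -8/3  [line -12·x + -18·y + -68 = 0 ∩ |GF|² = 2197/9]
6. G_y = -2  [line -12·x + -18·y + -68 = 0 ∩ |GF|² = 2197/9]
   → G = (-8/3, -2)

A = (-16, -8)
E = (2/3, 3)
G = (-8/3, -2)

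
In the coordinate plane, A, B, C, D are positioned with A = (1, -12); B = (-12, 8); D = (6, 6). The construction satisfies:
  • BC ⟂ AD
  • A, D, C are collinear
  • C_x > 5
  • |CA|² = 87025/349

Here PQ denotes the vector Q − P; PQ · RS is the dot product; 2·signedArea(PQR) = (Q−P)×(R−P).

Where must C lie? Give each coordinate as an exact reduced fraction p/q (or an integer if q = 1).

1. C_x = 1824/349  [A, D, C are collinear ∩ BC ⟂ AD]
2. C_y = 1122/349  [A, D, C are collinear ∩ BC ⟂ AD]
   → C = (1824/349, 1122/349)

C = (1824/349, 1122/349)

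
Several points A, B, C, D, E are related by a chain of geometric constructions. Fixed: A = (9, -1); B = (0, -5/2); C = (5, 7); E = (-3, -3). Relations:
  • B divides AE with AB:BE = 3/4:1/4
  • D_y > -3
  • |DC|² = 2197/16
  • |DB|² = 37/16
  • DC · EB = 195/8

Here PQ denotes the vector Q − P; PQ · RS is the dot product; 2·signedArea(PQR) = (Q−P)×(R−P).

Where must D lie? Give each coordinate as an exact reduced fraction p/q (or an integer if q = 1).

D = (-3/2, -11/4)

1. D_x = -3/2  [line -3·x + -1/2·y + -47/8 = 0 ∩ |DB|² = 37/16]
2. D_y = -11/4  [line -3·x + -1/2·y + -47/8 = 0 ∩ |DB|² = 37/16]
   → D = (-3/2, -11/4)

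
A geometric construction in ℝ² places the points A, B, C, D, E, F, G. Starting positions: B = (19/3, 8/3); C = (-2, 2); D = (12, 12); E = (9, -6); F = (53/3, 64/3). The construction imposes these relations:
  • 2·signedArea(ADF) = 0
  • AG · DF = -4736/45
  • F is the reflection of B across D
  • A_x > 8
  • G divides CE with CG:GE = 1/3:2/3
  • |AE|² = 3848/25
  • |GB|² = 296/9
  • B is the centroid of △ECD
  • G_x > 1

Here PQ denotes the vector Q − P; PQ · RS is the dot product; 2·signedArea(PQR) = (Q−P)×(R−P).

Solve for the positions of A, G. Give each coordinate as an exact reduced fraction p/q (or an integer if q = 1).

1. A_x = 43/5  [line -28/3·x + 17/3·y + 44 = 0 ∩ |AE|² = 3848/25]
2. A_y = 32/5  [line -28/3·x + 17/3·y + 44 = 0 ∩ |AE|² = 3848/25]
   → A = (43/5, 32/5)
3. G_x = 5/3  [G divides CE with CG:GE = 1/3:2/3]
4. G_y = -2/3  [G divides CE with CG:GE = 1/3:2/3]
   → G = (5/3, -2/3)

A = (43/5, 32/5)
G = (5/3, -2/3)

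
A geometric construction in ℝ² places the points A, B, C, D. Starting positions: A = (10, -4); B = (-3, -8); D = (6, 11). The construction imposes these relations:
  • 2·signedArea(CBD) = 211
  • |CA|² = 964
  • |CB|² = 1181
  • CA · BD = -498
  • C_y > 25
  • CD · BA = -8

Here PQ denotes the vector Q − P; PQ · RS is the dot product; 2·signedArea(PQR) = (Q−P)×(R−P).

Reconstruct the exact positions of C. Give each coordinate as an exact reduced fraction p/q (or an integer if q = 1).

C = (2, 26)

1. C_x = 2  [CD · BA = -8 ∩ 2·signedArea(CBD) = 211]
2. C_y = 26  [CD · BA = -8 ∩ 2·signedArea(CBD) = 211]
   → C = (2, 26)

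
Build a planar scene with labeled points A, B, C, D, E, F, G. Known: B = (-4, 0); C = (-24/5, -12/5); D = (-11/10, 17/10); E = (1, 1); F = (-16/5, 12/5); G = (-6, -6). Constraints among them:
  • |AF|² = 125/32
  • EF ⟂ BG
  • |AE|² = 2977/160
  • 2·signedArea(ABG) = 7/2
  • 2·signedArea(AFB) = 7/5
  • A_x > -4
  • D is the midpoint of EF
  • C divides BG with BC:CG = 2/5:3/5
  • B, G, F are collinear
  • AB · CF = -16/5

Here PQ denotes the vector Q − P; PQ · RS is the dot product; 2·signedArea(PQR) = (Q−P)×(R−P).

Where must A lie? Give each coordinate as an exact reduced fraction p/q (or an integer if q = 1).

1. A_x = -131/40  [2·signedArea(ABG) = 7/2 ∩ AB · CF = -16/5]
2. A_y = 17/40  [2·signedArea(ABG) = 7/2 ∩ AB · CF = -16/5]
   → A = (-131/40, 17/40)

A = (-131/40, 17/40)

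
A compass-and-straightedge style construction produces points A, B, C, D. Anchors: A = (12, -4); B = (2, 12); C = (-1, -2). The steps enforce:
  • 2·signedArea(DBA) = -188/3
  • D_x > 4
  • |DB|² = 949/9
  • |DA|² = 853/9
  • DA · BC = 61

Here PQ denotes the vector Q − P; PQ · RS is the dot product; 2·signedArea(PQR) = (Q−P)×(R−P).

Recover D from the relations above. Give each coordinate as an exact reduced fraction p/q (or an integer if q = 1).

1. D_x = 13/3  [2·signedArea(DBA) = -188/3 ∩ DA · BC = 61]
2. D_y = 2  [2·signedArea(DBA) = -188/3 ∩ DA · BC = 61]
   → D = (13/3, 2)

D = (13/3, 2)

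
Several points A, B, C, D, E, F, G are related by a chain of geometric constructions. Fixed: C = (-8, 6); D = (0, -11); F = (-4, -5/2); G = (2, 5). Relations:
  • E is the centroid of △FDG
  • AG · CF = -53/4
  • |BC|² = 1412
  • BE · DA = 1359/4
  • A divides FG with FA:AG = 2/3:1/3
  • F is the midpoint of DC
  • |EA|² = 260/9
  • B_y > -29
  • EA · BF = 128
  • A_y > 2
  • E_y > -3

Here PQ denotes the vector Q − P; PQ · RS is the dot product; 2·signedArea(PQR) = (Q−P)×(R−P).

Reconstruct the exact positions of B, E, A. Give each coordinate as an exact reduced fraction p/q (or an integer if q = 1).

A = (0, 5/2)
B = (8, -28)
E = (-2/3, -17/6)

1. E_x = -2/3  [E is the centroid of △FDG]
2. E_y = -17/6  [E is the centroid of △FDG]
   → E = (-2/3, -17/6)
3. A_x = 0  [A divides FG with FA:AG = 2/3:1/3]
4. A_y = 5/2  [A divides FG with FA:AG = 2/3:1/3]
   → A = (0, 5/2)
5. B_x = 8  [BE · DA = 1359/4 ∩ EA · BF = 128]
6. B_y = -28  [BE · DA = 1359/4 ∩ EA · BF = 128]
   → B = (8, -28)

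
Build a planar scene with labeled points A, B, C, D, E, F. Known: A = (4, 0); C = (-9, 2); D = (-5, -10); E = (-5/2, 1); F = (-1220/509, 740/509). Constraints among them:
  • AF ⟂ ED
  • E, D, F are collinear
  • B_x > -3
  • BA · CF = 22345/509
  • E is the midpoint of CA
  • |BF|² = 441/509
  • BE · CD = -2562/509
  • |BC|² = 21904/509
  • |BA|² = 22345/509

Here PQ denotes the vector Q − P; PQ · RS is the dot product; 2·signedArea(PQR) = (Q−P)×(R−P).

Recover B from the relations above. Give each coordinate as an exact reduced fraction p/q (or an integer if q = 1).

B = (-1325/509, 278/509)

1. B_x = -1325/509  [BE · CD = -2562/509 ∩ BA · CF = 22345/509]
2. B_y = 278/509  [BE · CD = -2562/509 ∩ BA · CF = 22345/509]
   → B = (-1325/509, 278/509)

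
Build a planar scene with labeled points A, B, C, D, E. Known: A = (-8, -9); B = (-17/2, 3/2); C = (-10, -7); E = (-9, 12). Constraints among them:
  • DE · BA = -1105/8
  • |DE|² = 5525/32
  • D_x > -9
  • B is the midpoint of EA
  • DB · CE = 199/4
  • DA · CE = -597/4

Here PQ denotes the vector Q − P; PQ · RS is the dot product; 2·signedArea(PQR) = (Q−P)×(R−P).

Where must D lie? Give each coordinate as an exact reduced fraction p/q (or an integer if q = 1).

D = (-67/8, -9/8)

1. D_x = -67/8  [DA · CE = -597/4 ∩ DE · BA = -1105/8]
2. D_y = -9/8  [DA · CE = -597/4 ∩ DE · BA = -1105/8]
   → D = (-67/8, -9/8)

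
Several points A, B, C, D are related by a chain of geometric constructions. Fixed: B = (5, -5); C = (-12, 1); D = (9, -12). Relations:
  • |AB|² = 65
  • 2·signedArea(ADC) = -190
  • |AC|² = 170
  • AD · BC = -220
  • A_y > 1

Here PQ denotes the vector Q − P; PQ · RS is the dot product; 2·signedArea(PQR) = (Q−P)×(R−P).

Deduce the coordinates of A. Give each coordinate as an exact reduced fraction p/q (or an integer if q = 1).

1. A_x = 1  [2·signedArea(ADC) = -190 ∩ AD · BC = -220]
2. A_y = 2  [2·signedArea(ADC) = -190 ∩ AD · BC = -220]
   → A = (1, 2)

A = (1, 2)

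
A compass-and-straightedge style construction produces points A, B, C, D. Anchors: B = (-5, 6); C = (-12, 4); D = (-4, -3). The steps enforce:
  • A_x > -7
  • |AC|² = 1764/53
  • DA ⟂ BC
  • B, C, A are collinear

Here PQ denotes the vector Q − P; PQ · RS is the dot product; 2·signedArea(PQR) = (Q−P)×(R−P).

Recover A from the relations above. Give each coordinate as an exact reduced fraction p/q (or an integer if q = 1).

A = (-342/53, 296/53)

1. A_x = -342/53  [B, C, A are collinear ∩ DA ⟂ BC]
2. A_y = 296/53  [B, C, A are collinear ∩ DA ⟂ BC]
   → A = (-342/53, 296/53)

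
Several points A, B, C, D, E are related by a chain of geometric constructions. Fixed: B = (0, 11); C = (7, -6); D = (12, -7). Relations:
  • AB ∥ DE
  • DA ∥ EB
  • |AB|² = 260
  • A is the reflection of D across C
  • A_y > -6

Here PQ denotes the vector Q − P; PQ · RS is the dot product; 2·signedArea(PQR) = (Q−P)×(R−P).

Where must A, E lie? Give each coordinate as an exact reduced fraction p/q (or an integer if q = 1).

1. A_x = 2  [A is the reflection of D across C]
2. A_y = -5  [A is the reflection of D across C]
   → A = (2, -5)
3. E_x = 10  [DA ∥ EB ∩ AB ∥ DE]
4. E_y = 9  [DA ∥ EB ∩ AB ∥ DE]
   → E = (10, 9)

A = (2, -5)
E = (10, 9)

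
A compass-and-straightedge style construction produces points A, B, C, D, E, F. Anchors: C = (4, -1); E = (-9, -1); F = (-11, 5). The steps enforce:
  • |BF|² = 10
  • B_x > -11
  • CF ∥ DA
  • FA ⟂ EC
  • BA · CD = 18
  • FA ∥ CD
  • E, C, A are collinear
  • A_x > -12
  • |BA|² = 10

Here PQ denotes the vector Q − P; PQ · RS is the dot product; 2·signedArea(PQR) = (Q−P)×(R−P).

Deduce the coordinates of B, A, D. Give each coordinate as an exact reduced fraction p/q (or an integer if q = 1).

1. A_x = -11  [E, C, A are collinear ∩ FA ⟂ EC]
2. A_y = -1  [E, C, A are collinear ∩ FA ⟂ EC]
   → A = (-11, -1)
3. D_x = 4  [CF ∥ DA ∩ FA ∥ CD]
4. D_y = -7  [CF ∥ DA ∩ FA ∥ CD]
   → D = (4, -7)
5. B_y = 2  [BA · CD = 18]
6. B_x = -10  [|BF|² = 10]
   → B = (-10, 2)

A = (-11, -1)
B = (-10, 2)
D = (4, -7)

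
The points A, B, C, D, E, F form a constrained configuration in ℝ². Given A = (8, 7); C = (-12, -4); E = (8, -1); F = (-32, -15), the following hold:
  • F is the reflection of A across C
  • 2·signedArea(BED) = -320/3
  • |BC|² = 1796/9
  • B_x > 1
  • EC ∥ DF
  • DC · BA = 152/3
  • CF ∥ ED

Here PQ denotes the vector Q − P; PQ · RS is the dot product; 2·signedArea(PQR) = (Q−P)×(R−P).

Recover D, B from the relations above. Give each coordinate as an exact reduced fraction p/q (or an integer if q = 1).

B = (4/3, 2/3)
D = (-12, -12)

1. D_x = -12  [EC ∥ DF ∩ CF ∥ ED]
2. D_y = -12  [EC ∥ DF ∩ CF ∥ ED]
   → D = (-12, -12)
3. B_x = 4/3  [2·signedArea(BED) = -320/3 ∩ DC · BA = 152/3]
4. B_y = 2/3  [2·signedArea(BED) = -320/3 ∩ DC · BA = 152/3]
   → B = (4/3, 2/3)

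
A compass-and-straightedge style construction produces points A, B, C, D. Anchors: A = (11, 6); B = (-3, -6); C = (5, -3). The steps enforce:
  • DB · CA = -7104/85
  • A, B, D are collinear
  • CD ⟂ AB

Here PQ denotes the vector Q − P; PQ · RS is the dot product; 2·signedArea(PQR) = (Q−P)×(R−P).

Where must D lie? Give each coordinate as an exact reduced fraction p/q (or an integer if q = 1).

1. D_x = 263/85  [A, B, D are collinear ∩ CD ⟂ AB]
2. D_y = -66/85  [A, B, D are collinear ∩ CD ⟂ AB]
   → D = (263/85, -66/85)

D = (263/85, -66/85)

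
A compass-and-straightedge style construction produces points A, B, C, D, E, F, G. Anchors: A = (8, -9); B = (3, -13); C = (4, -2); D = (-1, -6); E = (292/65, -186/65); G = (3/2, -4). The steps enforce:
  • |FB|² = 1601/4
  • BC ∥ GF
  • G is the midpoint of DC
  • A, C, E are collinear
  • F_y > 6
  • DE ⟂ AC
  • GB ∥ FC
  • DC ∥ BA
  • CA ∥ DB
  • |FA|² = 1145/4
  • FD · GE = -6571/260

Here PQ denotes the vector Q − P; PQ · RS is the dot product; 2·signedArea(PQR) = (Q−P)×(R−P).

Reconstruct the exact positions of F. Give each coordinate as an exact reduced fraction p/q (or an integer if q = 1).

1. F_x = 5/2  [GB ∥ FC ∩ BC ∥ GF]
2. F_y = 7  [GB ∥ FC ∩ BC ∥ GF]
   → F = (5/2, 7)

F = (5/2, 7)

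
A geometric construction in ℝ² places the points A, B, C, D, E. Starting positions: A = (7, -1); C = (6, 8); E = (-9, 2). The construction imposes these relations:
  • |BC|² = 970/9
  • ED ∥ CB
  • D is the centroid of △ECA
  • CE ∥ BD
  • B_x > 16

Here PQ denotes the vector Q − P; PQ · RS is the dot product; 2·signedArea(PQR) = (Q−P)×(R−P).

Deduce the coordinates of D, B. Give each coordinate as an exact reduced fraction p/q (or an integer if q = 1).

B = (49/3, 9)
D = (4/3, 3)

1. D_x = 4/3  [D is the centroid of △ECA]
2. D_y = 3  [D is the centroid of △ECA]
   → D = (4/3, 3)
3. B_x = 49/3  [CE ∥ BD ∩ ED ∥ CB]
4. B_y = 9  [CE ∥ BD ∩ ED ∥ CB]
   → B = (49/3, 9)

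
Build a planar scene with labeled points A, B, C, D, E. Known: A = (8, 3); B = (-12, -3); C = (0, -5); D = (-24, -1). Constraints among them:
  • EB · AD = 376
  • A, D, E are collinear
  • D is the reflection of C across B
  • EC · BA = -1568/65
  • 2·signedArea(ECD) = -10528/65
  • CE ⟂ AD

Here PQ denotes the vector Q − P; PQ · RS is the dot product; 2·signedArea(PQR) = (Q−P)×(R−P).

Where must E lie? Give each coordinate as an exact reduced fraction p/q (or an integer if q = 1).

E = (-56/65, 123/65)

1. E_x = -56/65  [A, D, E are collinear ∩ CE ⟂ AD]
2. E_y = 123/65  [A, D, E are collinear ∩ CE ⟂ AD]
   → E = (-56/65, 123/65)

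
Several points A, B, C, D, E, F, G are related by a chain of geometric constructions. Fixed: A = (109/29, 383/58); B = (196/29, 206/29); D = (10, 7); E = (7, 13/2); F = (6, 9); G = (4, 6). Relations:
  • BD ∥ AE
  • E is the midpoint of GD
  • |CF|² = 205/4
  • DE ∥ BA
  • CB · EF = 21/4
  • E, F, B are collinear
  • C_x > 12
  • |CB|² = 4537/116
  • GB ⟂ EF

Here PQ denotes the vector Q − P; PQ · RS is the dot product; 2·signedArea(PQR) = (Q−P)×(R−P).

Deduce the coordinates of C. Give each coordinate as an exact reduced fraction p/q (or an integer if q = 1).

C = (13, 15/2)

1. C_x = 13  [line 1·x + -5/2·y + 23/4 = 0 ∩ |CB|² = 4537/116]
2. C_y = 15/2  [line 1·x + -5/2·y + 23/4 = 0 ∩ |CB|² = 4537/116]
   → C = (13, 15/2)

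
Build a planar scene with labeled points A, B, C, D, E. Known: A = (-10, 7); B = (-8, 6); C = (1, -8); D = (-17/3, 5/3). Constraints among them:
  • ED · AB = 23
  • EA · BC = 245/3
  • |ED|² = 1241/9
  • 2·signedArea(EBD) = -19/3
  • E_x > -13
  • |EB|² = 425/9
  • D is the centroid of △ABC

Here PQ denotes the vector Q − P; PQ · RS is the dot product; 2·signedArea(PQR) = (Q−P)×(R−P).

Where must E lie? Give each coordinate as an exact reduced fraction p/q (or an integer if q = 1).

1. E_x = -37/3  [ED · AB = 23 ∩ 2·signedArea(EBD) = -19/3]
2. E_y = 34/3  [ED · AB = 23 ∩ 2·signedArea(EBD) = -19/3]
   → E = (-37/3, 34/3)

E = (-37/3, 34/3)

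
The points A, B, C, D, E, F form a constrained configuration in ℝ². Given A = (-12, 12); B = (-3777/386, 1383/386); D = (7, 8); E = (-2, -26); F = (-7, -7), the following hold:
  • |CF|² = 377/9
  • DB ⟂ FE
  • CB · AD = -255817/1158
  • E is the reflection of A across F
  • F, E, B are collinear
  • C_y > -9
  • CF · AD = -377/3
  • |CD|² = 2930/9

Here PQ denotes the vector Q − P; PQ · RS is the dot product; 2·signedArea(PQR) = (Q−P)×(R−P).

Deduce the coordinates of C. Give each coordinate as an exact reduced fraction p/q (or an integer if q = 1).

1. C_x = -2/3  [line -19·x + 4·y + 62/3 = 0 ∩ |CF|² = 377/9]
2. C_y = -25/3  [line -19·x + 4·y + 62/3 = 0 ∩ |CF|² = 377/9]
   → C = (-2/3, -25/3)

C = (-2/3, -25/3)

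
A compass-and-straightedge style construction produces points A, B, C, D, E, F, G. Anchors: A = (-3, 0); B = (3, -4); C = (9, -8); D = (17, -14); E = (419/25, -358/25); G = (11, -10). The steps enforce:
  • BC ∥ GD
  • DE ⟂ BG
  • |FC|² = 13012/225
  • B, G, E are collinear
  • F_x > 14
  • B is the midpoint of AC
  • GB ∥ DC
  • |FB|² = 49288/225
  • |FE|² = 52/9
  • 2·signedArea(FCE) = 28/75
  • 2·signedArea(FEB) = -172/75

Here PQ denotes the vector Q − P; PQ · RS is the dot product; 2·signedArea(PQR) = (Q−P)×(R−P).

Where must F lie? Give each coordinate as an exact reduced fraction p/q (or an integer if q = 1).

F = (373/25, -958/75)

1. F_x = 373/25  [2·signedArea(FEB) = -172/75 ∩ 2·signedArea(FCE) = 28/75]
2. F_y = -958/75  [2·signedArea(FEB) = -172/75 ∩ 2·signedArea(FCE) = 28/75]
   → F = (373/25, -958/75)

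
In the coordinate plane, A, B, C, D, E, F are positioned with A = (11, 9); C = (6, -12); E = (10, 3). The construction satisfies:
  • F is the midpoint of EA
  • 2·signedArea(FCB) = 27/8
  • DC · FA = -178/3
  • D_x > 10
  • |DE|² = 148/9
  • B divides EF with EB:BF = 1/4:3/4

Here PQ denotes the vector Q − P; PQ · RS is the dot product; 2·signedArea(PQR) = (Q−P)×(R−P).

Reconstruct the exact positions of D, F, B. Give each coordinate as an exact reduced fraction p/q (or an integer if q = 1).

1. F_x = 21/2  [F is the midpoint of EA]
2. F_y = 6  [F is the midpoint of EA]
   → F = (21/2, 6)
3. B_x = 81/8  [B divides EF with EB:BF = 1/4:3/4]
4. B_y = 15/4  [B divides EF with EB:BF = 1/4:3/4]
   → B = (81/8, 15/4)
5. D_x = 32/3  [line -1/2·x + -3·y + 79/3 = 0 ∩ |DE|² = 148/9]
6. D_y = 7  [line -1/2·x + -3·y + 79/3 = 0 ∩ |DE|² = 148/9]
   → D = (32/3, 7)

B = (81/8, 15/4)
D = (32/3, 7)
F = (21/2, 6)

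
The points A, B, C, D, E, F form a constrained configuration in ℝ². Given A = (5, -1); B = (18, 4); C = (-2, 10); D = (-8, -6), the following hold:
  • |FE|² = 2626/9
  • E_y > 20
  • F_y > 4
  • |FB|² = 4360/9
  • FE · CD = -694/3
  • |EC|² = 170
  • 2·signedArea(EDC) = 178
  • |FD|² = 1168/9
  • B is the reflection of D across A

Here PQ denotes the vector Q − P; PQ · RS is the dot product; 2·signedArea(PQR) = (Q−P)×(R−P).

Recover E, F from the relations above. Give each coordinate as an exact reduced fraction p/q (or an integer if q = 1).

E = (-9, 21)
F = (-4, 14/3)

1. E_x = -9  [line -16·x + 6·y + -270 = 0 ∩ |EC|² = 170]
2. E_y = 21  [line -16·x + 6·y + -270 = 0 ∩ |EC|² = 170]
   → E = (-9, 21)
3. F_x = -4  [line 6·x + 16·y + -152/3 = 0 ∩ |FD|² = 1168/9]
4. F_y = 14/3  [line 6·x + 16·y + -152/3 = 0 ∩ |FD|² = 1168/9]
   → F = (-4, 14/3)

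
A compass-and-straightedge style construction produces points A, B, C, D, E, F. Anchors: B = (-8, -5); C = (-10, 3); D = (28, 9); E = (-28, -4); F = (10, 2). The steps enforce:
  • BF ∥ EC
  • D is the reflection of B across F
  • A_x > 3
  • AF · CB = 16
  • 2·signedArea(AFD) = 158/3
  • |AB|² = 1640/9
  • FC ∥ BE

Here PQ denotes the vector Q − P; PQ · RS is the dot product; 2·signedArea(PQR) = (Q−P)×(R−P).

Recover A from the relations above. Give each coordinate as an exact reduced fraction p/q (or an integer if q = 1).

1. A_x = 10/3  [AF · CB = 16 ∩ 2·signedArea(AFD) = 158/3]
2. A_y = 7/3  [AF · CB = 16 ∩ 2·signedArea(AFD) = 158/3]
   → A = (10/3, 7/3)

A = (10/3, 7/3)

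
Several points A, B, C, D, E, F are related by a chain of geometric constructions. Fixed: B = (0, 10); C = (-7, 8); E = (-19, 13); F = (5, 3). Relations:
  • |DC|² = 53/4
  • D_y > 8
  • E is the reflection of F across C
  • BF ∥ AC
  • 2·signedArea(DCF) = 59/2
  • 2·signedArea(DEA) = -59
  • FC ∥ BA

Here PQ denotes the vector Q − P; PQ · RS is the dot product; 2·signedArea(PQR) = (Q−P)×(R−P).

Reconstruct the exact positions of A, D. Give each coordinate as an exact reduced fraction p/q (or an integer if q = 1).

1. A_x = -12  [BF ∥ AC ∩ FC ∥ BA]
2. A_y = 15  [BF ∥ AC ∩ FC ∥ BA]
   → A = (-12, 15)
3. D_x = -7/2  [2·signedArea(DCF) = 59/2 ∩ 2·signedArea(DEA) = -59]
4. D_y = 9  [2·signedArea(DCF) = 59/2 ∩ 2·signedArea(DEA) = -59]
   → D = (-7/2, 9)

A = (-12, 15)
D = (-7/2, 9)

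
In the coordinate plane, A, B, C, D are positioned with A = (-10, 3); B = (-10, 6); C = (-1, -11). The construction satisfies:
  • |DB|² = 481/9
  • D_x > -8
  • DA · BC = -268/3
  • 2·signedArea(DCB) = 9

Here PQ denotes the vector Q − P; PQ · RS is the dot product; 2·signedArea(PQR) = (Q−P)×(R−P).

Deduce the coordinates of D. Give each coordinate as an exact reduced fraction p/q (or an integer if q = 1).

D = (-7, -2/3)

1. D_x = -7  [2·signedArea(DCB) = 9 ∩ DA · BC = -268/3]
2. D_y = -2/3  [2·signedArea(DCB) = 9 ∩ DA · BC = -268/3]
   → D = (-7, -2/3)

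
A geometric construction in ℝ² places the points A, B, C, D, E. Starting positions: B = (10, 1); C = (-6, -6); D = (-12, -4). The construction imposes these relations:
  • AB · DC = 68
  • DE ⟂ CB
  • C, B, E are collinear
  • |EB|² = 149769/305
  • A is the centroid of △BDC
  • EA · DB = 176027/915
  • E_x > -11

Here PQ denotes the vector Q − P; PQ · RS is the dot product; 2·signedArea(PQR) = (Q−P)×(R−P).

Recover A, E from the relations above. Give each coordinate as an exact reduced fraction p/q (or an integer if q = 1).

1. A_x = -8/3  [A is the centroid of △BDC]
2. A_y = -3  [A is the centroid of △BDC]
   → A = (-8/3, -3)
3. E_x = -3142/305  [C, B, E are collinear ∩ DE ⟂ CB]
4. E_y = -2404/305  [C, B, E are collinear ∩ DE ⟂ CB]
   → E = (-3142/305, -2404/305)

A = (-8/3, -3)
E = (-3142/305, -2404/305)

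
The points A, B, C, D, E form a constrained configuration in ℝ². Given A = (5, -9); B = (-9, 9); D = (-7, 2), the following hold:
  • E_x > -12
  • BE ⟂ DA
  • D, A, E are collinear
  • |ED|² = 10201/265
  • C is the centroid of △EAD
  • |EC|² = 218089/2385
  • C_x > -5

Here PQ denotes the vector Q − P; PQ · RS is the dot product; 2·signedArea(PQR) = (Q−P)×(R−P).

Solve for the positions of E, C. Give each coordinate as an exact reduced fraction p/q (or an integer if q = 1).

C = (-1199/265, -214/795)
E = (-3067/265, 1641/265)

1. E_x = -3067/265  [D, A, E are collinear ∩ BE ⟂ DA]
2. E_y = 1641/265  [D, A, E are collinear ∩ BE ⟂ DA]
   → E = (-3067/265, 1641/265)
3. C_x = -1199/265  [C is the centroid of △EAD]
4. C_y = -214/795  [C is the centroid of △EAD]
   → C = (-1199/265, -214/795)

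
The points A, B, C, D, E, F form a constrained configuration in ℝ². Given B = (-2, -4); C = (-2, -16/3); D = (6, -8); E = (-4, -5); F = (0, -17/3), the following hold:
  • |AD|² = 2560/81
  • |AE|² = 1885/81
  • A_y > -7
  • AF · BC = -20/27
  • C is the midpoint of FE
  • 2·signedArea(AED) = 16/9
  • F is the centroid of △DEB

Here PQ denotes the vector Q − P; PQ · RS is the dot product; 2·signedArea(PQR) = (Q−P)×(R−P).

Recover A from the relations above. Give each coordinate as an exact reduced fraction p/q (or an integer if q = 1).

1. A_x = 2/3  [AF · BC = -20/27 ∩ 2·signedArea(AED) = 16/9]
2. A_y = -56/9  [AF · BC = -20/27 ∩ 2·signedArea(AED) = 16/9]
   → A = (2/3, -56/9)

A = (2/3, -56/9)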